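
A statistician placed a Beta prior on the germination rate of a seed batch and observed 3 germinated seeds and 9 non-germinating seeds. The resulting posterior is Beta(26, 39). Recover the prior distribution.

Beta(23, 30)

Under Beta–binomial conjugacy the posterior parameters are (α+s, β+f).
So α = 26 − 3 = 23 and β = 39 − 9 = 30.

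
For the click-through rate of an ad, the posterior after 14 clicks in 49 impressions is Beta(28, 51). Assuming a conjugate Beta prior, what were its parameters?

Beta is conjugate to the binomial likelihood: posterior = Beta(a+s, b+f).
Subtract the data counts: 28−14=14, 51−35=16.

Beta(14, 16)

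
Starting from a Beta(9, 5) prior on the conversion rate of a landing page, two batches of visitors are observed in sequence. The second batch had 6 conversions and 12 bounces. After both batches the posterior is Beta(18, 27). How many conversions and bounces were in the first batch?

Because Beta–binomial updating is additive in the counts, the combined data contributed (α_post−α_prior, β_post−β_prior) successes and failures.
Total across both batches: 18−9=9 conversions, 27−5=22 bounces.
Subtract the second batch: 9−6=3 conversions and 22−12=10 bounces.

3 conversions and 10 bounces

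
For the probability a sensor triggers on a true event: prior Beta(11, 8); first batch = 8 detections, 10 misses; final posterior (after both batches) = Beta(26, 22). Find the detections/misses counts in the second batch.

7 detections and 4 misses

Sequential conjugate updates are equivalent to a single update on the pooled data, so total successes = posterior α − prior α and total failures = posterior β − prior β.
Total across both batches: 26−11=15 detections, 22−8=14 misses.
Subtract the first batch: 15−8=7 detections and 14−10=4 misses.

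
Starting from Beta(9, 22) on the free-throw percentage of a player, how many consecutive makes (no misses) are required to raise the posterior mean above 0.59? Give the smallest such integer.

k = 23

After k makes and 0 misses the posterior is Beta(9+k, 22), with mean (9+k)/(9+22+k).
Set (9+k)/(31+k) > 0.59 and solve: k > (0.59·31 − 9)/(1 − 0.59) = 22.659.
The smallest integer exceeding 22.659 is 23, and checking k=23: (32)/(54) = 0.5926 > 0.59.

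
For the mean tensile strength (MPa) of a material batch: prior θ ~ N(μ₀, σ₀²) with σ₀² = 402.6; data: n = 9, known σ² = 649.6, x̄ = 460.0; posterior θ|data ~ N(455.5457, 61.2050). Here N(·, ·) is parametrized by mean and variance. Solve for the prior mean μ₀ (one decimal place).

μ₀ = 430.7

With known observation variance, the Normal–Normal posterior has precision τ_n = τ₀ + n/σ² and mean μ_n = (τ₀μ₀ + (n/σ²)x̄)/τ_n.
Here τ₀ = 1/402.6 = 0.002484 and τ_data = 9/649.6 = 0.013855, so τ_n = 0.016339.
Rearranging for μ₀: μ₀ = (μ_n·τ_n − τ_data·x̄)/τ₀ = (455.5457·0.016339 − 0.013855·460.0) / 0.002484 = 1.069861/0.002484 ≈ 430.7.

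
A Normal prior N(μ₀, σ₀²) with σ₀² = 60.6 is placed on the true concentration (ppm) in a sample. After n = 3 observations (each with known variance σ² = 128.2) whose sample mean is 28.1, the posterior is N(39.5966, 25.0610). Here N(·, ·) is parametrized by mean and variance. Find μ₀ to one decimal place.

The posterior mean is a precision-weighted average: μ_n = (τ₀μ₀ + τ_data·x̄)/(τ₀+τ_data), with τ₀=1/σ₀² and τ_data=n/σ².
Here τ₀ = 1/60.6 = 0.016502 and τ_data = 3/128.2 = 0.023401, so τ_n = 0.039903.
Rearranging for μ₀: μ₀ = (μ_n·τ_n − τ_data·x̄)/τ₀ = (39.5966·0.039903 − 0.023401·28.1) / 0.016502 = 0.922455/0.016502 ≈ 55.9.

μ₀ = 55.9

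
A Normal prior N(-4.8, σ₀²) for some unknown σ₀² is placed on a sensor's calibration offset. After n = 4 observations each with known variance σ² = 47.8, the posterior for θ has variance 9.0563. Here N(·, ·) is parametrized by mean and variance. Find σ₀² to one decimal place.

σ₀² = 37.4

For the Normal–Normal model with known σ², precisions add: τ_n = τ₀ + n/σ².
So 1/σ₀² = 1/9.0563 − 4/47.8 = 0.110420 − 0.083682 = 0.026738.
Hence σ₀² = 1/0.026738 ≈ 37.4.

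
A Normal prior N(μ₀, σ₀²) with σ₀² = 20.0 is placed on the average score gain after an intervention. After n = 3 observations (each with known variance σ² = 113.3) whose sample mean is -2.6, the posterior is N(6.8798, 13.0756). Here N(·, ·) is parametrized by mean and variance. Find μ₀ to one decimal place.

With known observation variance, the Normal–Normal posterior has precision τ_n = τ₀ + n/σ² and mean μ_n = (τ₀μ₀ + (n/σ²)x̄)/τ_n.
Here τ₀ = 1/20.0 = 0.050000 and τ_data = 3/113.3 = 0.026478, so τ_n = 0.076478.
Rearranging for μ₀: μ₀ = (μ_n·τ_n − τ_data·x̄)/τ₀ = (6.8798·0.076478 − 0.026478·-2.6) / 0.050000 = 0.594996/0.050000 ≈ 11.9.

μ₀ = 11.9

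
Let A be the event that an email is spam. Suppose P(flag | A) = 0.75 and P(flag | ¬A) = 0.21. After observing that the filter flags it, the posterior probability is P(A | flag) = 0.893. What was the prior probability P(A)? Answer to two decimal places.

P(A) = 0.70

Bayes' rule in odds form gives O(A|E) = O(A)·[P(E|A)/P(E|¬A)], hence O(A) = O(A|E)/LR.
Posterior odds = 0.893/(1−0.893) = 8.3458. LR = 0.75/0.21 = 3.5714.
Prior odds = 8.3458/3.5714 = 2.3368, so P(A) = 2.3368/(1+2.3368) ≈ 0.70.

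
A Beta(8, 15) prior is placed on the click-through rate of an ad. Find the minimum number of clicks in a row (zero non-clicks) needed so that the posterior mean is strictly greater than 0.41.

After k clicks and 0 non-clicks the posterior is Beta(8+k, 15), with mean (8+k)/(8+15+k).
Set (8+k)/(23+k) > 0.41 and solve: k > (0.41·23 − 8)/(1 − 0.41) = 2.424.
The smallest integer exceeding 2.424 is 3.

k = 3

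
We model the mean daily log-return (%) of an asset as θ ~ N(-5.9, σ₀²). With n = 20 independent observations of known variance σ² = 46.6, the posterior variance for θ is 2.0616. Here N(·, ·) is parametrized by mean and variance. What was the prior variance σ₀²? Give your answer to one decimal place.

Posterior precision equals prior precision plus data precision: 1/σ_n² = 1/σ₀² + n/σ².
So 1/σ₀² = 1/2.0616 − 20/46.6 = 0.485060 − 0.429185 = 0.055875.
Hence σ₀² = 1/0.055875 ≈ 17.9.

σ₀² = 17.9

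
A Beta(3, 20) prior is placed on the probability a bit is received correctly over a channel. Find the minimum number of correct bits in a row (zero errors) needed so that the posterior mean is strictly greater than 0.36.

After k correct bits and 0 errors the posterior is Beta(3+k, 20), with mean (3+k)/(3+20+k).
Set (3+k)/(23+k) > 0.36 and solve: k > (0.36·23 − 3)/(1 − 0.36) = 8.250.
The smallest integer exceeding 8.250 is 9.

k = 9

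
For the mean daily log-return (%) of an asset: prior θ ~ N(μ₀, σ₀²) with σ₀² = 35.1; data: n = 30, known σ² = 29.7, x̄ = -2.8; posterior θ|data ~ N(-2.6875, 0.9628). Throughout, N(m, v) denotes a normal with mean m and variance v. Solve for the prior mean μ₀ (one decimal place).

The posterior mean is a precision-weighted average: μ_n = (τ₀μ₀ + τ_data·x̄)/(τ₀+τ_data), with τ₀=1/σ₀² and τ_data=n/σ².
Here τ₀ = 1/35.1 = 0.028490 and τ_data = 30/29.7 = 1.010101, so τ_n = 1.038591.
Rearranging for μ₀: μ₀ = (μ_n·τ_n − τ_data·x̄)/τ₀ = (-2.6875·1.038591 − 1.010101·-2.8) / 0.028490 = 0.037069/0.028490 ≈ 1.3.

μ₀ = 1.3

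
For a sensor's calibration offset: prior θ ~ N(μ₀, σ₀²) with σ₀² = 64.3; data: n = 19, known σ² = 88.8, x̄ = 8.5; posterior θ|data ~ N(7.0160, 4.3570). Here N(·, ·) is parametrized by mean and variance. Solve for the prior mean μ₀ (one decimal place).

The posterior mean is a precision-weighted average: μ_n = (τ₀μ₀ + τ_data·x̄)/(τ₀+τ_data), with τ₀=1/σ₀² and τ_data=n/σ².
Here τ₀ = 1/64.3 = 0.015552 and τ_data = 19/88.8 = 0.213964, so τ_n = 0.229516.
Rearranging for μ₀: μ₀ = (μ_n·τ_n − τ_data·x̄)/τ₀ = (7.0160·0.229516 − 0.213964·8.5) / 0.015552 = -0.208410/0.015552 ≈ -13.4.

μ₀ = -13.4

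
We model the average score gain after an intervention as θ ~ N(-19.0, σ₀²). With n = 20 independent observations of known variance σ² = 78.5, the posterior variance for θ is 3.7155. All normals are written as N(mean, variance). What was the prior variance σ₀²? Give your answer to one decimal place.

For the Normal–Normal model with known σ², precisions add: τ_n = τ₀ + n/σ².
So 1/σ₀² = 1/3.7155 − 20/78.5 = 0.269143 − 0.254777 = 0.014366.
Hence σ₀² = 1/0.014366 ≈ 69.6.

σ₀² = 69.6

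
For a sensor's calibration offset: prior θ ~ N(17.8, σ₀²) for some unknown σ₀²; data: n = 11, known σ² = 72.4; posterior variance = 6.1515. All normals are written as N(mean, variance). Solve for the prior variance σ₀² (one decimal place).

σ₀² = 94.1

Posterior precision equals prior precision plus data precision: 1/σ_n² = 1/σ₀² + n/σ².
So 1/σ₀² = 1/6.1515 − 11/72.4 = 0.162562 − 0.151934 = 0.010628.
Hence σ₀² = 1/0.010628 ≈ 94.1.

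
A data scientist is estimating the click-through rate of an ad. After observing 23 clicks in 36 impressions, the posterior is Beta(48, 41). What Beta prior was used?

A Beta(a, b) prior with s successes and f failures in binomial data gives a Beta(a+s, b+f) posterior.
Subtract the data counts: 48−23=25, 41−13=28.

Beta(25, 28)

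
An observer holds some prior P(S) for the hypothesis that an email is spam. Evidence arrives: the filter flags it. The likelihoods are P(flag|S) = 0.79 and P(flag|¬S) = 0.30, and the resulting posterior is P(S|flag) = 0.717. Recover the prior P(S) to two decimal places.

P(S) = 0.49

Bayes' rule in odds form gives O(S|E) = O(S)·[P(E|S)/P(E|¬S)], hence O(S) = O(S|E)/LR.
Posterior odds = 0.717/(1−0.717) = 2.5336. LR = 0.79/0.30 = 2.6333.
Prior odds = 2.5336/2.6333 = 0.9621, so P(S) = 0.9621/(1+0.9621) ≈ 0.49.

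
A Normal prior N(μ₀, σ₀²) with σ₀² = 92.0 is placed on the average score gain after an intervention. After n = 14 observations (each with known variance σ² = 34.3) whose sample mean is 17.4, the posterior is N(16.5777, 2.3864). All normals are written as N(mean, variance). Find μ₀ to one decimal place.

The posterior mean is a precision-weighted average: μ_n = (τ₀μ₀ + τ_data·x̄)/(τ₀+τ_data), with τ₀=1/σ₀² and τ_data=n/σ².
Here τ₀ = 1/92.0 = 0.010870 and τ_data = 14/34.3 = 0.408163, so τ_n = 0.419033.
Rearranging for μ₀: μ₀ = (μ_n·τ_n − τ_data·x̄)/τ₀ = (16.5777·0.419033 − 0.408163·17.4) / 0.010870 = -0.155433/0.010870 ≈ -14.3.

μ₀ = -14.3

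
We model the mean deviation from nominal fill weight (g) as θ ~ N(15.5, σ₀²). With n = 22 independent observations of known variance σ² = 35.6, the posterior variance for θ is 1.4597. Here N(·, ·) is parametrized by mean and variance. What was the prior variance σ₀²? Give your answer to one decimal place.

Posterior precision equals prior precision plus data precision: 1/σ_n² = 1/σ₀² + n/σ².
So 1/σ₀² = 1/1.4597 − 22/35.6 = 0.685072 − 0.617978 = 0.067094.
Hence σ₀² = 1/0.067094 ≈ 14.9.

σ₀² = 14.9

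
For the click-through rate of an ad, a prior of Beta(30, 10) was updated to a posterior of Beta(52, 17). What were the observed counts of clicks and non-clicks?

A Beta(α, β) prior with s successes and f failures in binomial data gives a Beta(α+s, β+f) posterior.
So s = 52 − 30 = 22 and f = 17 − 10 = 7.

22 clicks and 7 non-clicks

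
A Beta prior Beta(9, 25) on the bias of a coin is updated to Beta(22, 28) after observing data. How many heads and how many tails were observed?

A Beta(a, b) prior with s successes and f failures in binomial data gives a Beta(a+s, b+f) posterior.
Match parameters: s=22−9=13, f=28−25=3.

13 heads and 3 tails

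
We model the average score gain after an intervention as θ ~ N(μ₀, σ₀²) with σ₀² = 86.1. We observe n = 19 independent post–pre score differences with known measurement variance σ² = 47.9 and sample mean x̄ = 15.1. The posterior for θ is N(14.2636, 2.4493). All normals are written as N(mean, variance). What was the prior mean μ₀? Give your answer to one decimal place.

μ₀ = -14.3

With known observation variance, the Normal–Normal posterior has precision τ_n = τ₀ + n/σ² and mean μ_n = (τ₀μ₀ + (n/σ²)x̄)/τ_n.
Here τ₀ = 1/86.1 = 0.011614 and τ_data = 19/47.9 = 0.396660, so τ_n = 0.408274.
Rearranging for μ₀: μ₀ = (μ_n·τ_n − τ_data·x̄)/τ₀ = (14.2636·0.408274 − 0.396660·15.1) / 0.011614 = -0.166109/0.011614 ≈ -14.3.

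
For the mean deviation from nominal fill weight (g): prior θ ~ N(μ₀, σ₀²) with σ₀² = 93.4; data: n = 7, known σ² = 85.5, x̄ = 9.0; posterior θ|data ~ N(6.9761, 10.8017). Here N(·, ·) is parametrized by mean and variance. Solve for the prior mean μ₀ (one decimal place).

μ₀ = -8.5

With known observation variance, the Normal–Normal posterior has precision τ_n = τ₀ + n/σ² and mean μ_n = (τ₀μ₀ + (n/σ²)x̄)/τ_n.
Here τ₀ = 1/93.4 = 0.010707 and τ_data = 7/85.5 = 0.081871, so τ_n = 0.092578.
Rearranging for μ₀: μ₀ = (μ_n·τ_n − τ_data·x̄)/τ₀ = (6.9761·0.092578 − 0.081871·9.0) / 0.010707 = -0.091006/0.010707 ≈ -8.5.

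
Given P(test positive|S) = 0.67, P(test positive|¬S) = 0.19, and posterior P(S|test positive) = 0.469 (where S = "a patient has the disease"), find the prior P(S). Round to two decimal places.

P(S) = 0.20

In odds form, posterior odds = prior odds × likelihood ratio, so prior odds = posterior odds ÷ LR.
Posterior odds = 0.469/(1−0.469) = 0.8832. LR = 0.67/0.19 = 3.5263.
Prior odds = 0.8832/3.5263 = 0.2505, so P(S) = 0.2505/(1+0.2505) ≈ 0.20.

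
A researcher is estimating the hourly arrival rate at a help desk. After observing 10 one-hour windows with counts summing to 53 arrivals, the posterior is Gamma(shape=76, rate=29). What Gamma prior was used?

Gamma(shape=23, rate=19)

A Gamma(α, β) prior (rate parametrization) on a Poisson rate with n observations summing to S gives posterior Gamma(α+S, β+n).
So α = 76 − 53 = 23 and β = 29 − 10 = 19.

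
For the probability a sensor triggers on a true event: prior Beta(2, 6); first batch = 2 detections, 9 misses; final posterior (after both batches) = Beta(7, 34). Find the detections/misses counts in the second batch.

Sequential conjugate updates are equivalent to a single update on the pooled data, so total successes = posterior α − prior α and total failures = posterior β − prior β.
Total across both batches: 7−2=5 detections, 34−6=28 misses.
Subtract the first batch: 5−2=3 detections and 28−9=19 misses.

3 detections and 19 misses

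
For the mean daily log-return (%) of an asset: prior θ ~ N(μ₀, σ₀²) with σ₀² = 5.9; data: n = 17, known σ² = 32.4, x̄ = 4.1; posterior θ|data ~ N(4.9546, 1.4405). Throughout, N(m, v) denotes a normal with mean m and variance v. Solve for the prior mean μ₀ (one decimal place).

The posterior mean is a precision-weighted average: μ_n = (τ₀μ₀ + τ_data·x̄)/(τ₀+τ_data), with τ₀=1/σ₀² and τ_data=n/σ².
Here τ₀ = 1/5.9 = 0.169492 and τ_data = 17/32.4 = 0.524691, so τ_n = 0.694183.
Rearranging for μ₀: μ₀ = (μ_n·τ_n − τ_data·x̄)/τ₀ = (4.9546·0.694183 − 0.524691·4.1) / 0.169492 = 1.288166/0.169492 ≈ 7.6.

μ₀ = 7.6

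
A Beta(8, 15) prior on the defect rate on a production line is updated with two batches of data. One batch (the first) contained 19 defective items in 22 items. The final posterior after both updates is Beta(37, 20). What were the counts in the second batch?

10 defective items and 2 good items

Because Beta–binomial updating is additive in the counts, the combined data contributed (α_post−α_prior, β_post−β_prior) successes and failures.
Total across both batches: 37−8=29 defective items, 20−15=5 good items.
Subtract the first batch: 29−19=10 defective items and 5−3=2 good items.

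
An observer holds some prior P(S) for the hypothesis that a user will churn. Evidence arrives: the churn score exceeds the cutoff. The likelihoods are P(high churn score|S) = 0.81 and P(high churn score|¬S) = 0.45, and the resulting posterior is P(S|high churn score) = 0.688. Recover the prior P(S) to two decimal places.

P(S) = 0.55

In odds form, posterior odds = prior odds × likelihood ratio, so prior odds = posterior odds ÷ LR.
Posterior odds = 0.688/(1−0.688) = 2.2051. LR = 0.81/0.45 = 1.8000.
Prior odds = 2.2051/1.8000 = 1.2251, so P(S) = 1.2251/(1+1.2251) ≈ 0.55.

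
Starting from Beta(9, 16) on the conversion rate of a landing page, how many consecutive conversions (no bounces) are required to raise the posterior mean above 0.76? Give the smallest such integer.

After k conversions and 0 bounces the posterior is Beta(9+k, 16), with mean (9+k)/(9+16+k).
Set (9+k)/(25+k) > 0.76 and solve: k > (0.76·25 − 9)/(1 − 0.76) = 41.667.
The smallest integer exceeding 41.667 is 42.

k = 42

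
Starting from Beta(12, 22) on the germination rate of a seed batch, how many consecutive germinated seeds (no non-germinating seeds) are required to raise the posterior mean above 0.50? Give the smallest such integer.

After k germinated seeds and 0 non-germinating seeds the posterior is Beta(12+k, 22), with mean (12+k)/(12+22+k).
Set (12+k)/(34+k) > 0.50 and solve: k > (0.50·34 − 12)/(1 − 0.50) = 10.000.
The smallest integer exceeding 10.000 is 11.

k = 11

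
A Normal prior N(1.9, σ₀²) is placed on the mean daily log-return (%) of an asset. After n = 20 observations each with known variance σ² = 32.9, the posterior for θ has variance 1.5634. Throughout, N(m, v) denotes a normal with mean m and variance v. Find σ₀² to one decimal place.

Posterior precision equals prior precision plus data precision: 1/σ_n² = 1/σ₀² + n/σ².
So 1/σ₀² = 1/1.5634 − 20/32.9 = 0.639632 − 0.607903 = 0.031729.
Hence σ₀² = 1/0.031729 ≈ 31.5.

σ₀² = 31.5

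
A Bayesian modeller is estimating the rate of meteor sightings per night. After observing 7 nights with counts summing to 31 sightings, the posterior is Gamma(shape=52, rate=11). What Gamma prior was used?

Gamma(shape=21, rate=4)

Gamma–Poisson conjugacy: posterior shape = α + Σxᵢ, posterior rate = β + n.
So α = 52 − 31 = 21 and β = 11 − 7 = 4.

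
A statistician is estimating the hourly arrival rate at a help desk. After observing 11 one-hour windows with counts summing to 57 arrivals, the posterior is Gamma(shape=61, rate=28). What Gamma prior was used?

Gamma(shape=4, rate=17)

Gamma–Poisson conjugacy: posterior shape = α + Σxᵢ, posterior rate = β + n.
So α = 61 − 57 = 4 and β = 28 − 11 = 17.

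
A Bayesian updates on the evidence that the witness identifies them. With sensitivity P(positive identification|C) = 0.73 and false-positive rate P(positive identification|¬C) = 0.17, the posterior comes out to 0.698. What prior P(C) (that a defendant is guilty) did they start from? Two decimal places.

Bayes' rule in odds form gives O(C|E) = O(C)·[P(E|C)/P(E|¬C)], hence O(C) = O(C|E)/LR.
Posterior odds = 0.698/(1−0.698) = 2.3113. LR = 0.73/0.17 = 4.2941.
Prior odds = 2.3113/4.2941 = 0.5383, so P(C) = 0.5383/(1+0.5383) ≈ 0.35.

P(C) = 0.35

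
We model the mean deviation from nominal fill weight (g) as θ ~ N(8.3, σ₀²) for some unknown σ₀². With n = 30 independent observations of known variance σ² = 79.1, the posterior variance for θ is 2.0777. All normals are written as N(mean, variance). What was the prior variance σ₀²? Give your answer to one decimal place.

σ₀² = 9.8

Posterior precision equals prior precision plus data precision: 1/σ_n² = 1/σ₀² + n/σ².
So 1/σ₀² = 1/2.0777 − 30/79.1 = 0.481301 − 0.379267 = 0.102034.
Hence σ₀² = 1/0.102034 ≈ 9.8.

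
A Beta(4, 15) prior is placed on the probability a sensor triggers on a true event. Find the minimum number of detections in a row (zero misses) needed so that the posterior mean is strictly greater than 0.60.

After k detections and 0 misses the posterior is Beta(4+k, 15), with mean (4+k)/(4+15+k).
Set (4+k)/(19+k) > 0.60 and solve: k > (0.60·19 − 4)/(1 − 0.60) = 18.500.
The smallest integer exceeding 18.500 is 19.

k = 19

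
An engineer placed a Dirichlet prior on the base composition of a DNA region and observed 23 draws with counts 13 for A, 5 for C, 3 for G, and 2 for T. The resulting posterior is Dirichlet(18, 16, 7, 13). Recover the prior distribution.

For a Dirichlet(α) prior with multinomial counts c, the posterior is Dirichlet(α + c) componentwise.
Subtract each count from the matching posterior parameter: 18−13=5, 16−5=11, 7−3=4, 13−2=11.

Dirichlet(5, 11, 4, 11)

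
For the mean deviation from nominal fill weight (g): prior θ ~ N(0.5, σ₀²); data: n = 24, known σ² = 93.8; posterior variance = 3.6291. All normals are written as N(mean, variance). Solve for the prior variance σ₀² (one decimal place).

σ₀² = 50.8

Posterior precision equals prior precision plus data precision: 1/σ_n² = 1/σ₀² + n/σ².
So 1/σ₀² = 1/3.6291 − 24/93.8 = 0.275550 − 0.255864 = 0.019686.
Hence σ₀² = 1/0.019686 ≈ 50.8.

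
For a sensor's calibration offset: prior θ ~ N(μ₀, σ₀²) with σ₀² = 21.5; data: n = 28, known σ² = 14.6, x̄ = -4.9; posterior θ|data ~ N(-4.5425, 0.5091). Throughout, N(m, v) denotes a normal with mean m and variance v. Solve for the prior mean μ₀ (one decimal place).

μ₀ = 10.2

The posterior mean is a precision-weighted average: μ_n = (τ₀μ₀ + τ_data·x̄)/(τ₀+τ_data), with τ₀=1/σ₀² and τ_data=n/σ².
Here τ₀ = 1/21.5 = 0.046512 and τ_data = 28/14.6 = 1.917808, so τ_n = 1.964320.
Rearranging for μ₀: μ₀ = (μ_n·τ_n − τ_data·x̄)/τ₀ = (-4.5425·1.964320 − 1.917808·-4.9) / 0.046512 = 0.474336/0.046512 ≈ 10.2.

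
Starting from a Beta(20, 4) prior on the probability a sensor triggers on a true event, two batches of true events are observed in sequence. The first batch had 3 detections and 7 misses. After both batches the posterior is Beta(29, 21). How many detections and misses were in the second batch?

6 detections and 10 misses

Because Beta–binomial updating is additive in the counts, the combined data contributed (α_post−α_prior, β_post−β_prior) successes and failures.
Total across both batches: 29−20=9 detections, 21−4=17 misses.
Subtract the first batch: 9−3=6 detections and 17−7=10 misses.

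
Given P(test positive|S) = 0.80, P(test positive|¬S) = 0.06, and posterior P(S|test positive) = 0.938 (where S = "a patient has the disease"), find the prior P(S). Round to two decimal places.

P(S) = 0.53

Bayes' rule in odds form gives O(S|E) = O(S)·[P(E|S)/P(E|¬S)], hence O(S) = O(S|E)/LR.
Posterior odds = 0.938/(1−0.938) = 15.1290. LR = 0.80/0.06 = 13.3333.
Prior odds = 15.1290/13.3333 = 1.1347, so P(S) = 1.1347/(1+1.1347) ≈ 0.53.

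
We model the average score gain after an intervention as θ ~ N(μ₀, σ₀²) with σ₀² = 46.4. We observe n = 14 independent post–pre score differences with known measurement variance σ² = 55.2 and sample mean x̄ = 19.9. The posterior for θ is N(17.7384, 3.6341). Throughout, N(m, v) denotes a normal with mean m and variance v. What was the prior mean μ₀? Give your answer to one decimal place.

The posterior mean is a precision-weighted average: μ_n = (τ₀μ₀ + τ_data·x̄)/(τ₀+τ_data), with τ₀=1/σ₀² and τ_data=n/σ².
Here τ₀ = 1/46.4 = 0.021552 and τ_data = 14/55.2 = 0.253623, so τ_n = 0.275175.
Rearranging for μ₀: μ₀ = (μ_n·τ_n − τ_data·x̄)/τ₀ = (17.7384·0.275175 − 0.253623·19.9) / 0.021552 = -0.165933/0.021552 ≈ -7.7.

μ₀ = -7.7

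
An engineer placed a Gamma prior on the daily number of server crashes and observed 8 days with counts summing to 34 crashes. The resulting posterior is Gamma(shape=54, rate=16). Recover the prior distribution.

Gamma(shape=20, rate=8)

A Gamma(α, β) prior (rate parametrization) on a Poisson rate with n observations summing to S gives posterior Gamma(α+S, β+n).
So α = 54 − 34 = 20 and β = 16 − 8 = 8.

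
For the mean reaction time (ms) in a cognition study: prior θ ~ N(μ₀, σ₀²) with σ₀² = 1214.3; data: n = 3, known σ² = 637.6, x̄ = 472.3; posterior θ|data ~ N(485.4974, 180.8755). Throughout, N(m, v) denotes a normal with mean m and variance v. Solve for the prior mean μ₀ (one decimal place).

With known observation variance, the Normal–Normal posterior has precision τ_n = τ₀ + n/σ² and mean μ_n = (τ₀μ₀ + (n/σ²)x̄)/τ_n.
Here τ₀ = 1/1214.3 = 0.000824 and τ_data = 3/637.6 = 0.004705, so τ_n = 0.005529.
Rearranging for μ₀: μ₀ = (μ_n·τ_n − τ_data·x̄)/τ₀ = (485.4974·0.005529 − 0.004705·472.3) / 0.000824 = 0.462144/0.000824 ≈ 560.9.

μ₀ = 560.9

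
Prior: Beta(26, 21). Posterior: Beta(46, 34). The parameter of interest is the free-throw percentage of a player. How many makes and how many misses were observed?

20 makes and 13 misses

A Beta(α, β) prior with s successes and f failures in binomial data gives a Beta(α+s, β+f) posterior.
So s = 46 − 26 = 20 and f = 34 − 21 = 13.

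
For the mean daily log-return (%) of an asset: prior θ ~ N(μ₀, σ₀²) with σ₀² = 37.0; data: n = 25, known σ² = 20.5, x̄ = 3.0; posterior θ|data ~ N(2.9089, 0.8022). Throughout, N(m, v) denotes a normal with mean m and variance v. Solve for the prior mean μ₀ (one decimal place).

The posterior mean is a precision-weighted average: μ_n = (τ₀μ₀ + τ_data·x̄)/(τ₀+τ_data), with τ₀=1/σ₀² and τ_data=n/σ².
Here τ₀ = 1/37.0 = 0.027027 and τ_data = 25/20.5 = 1.219512, so τ_n = 1.246539.
Rearranging for μ₀: μ₀ = (μ_n·τ_n − τ_data·x̄)/τ₀ = (2.9089·1.246539 − 1.219512·3.0) / 0.027027 = -0.032479/0.027027 ≈ -1.2.

μ₀ = -1.2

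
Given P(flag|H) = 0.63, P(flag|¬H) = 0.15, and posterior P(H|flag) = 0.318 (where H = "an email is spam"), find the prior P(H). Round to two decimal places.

P(H) = 0.10

Bayes' rule in odds form gives O(H|E) = O(H)·[P(E|H)/P(E|¬H)], hence O(H) = O(H|E)/LR.
Posterior odds = 0.318/(1−0.318) = 0.4663. LR = 0.63/0.15 = 4.2000.
Prior odds = 0.4663/4.2000 = 0.1110, so P(H) = 0.1110/(1+0.1110) ≈ 0.10.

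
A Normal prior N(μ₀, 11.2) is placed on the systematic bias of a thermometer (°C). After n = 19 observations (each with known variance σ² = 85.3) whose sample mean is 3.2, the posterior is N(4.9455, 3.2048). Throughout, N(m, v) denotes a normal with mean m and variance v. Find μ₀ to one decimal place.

μ₀ = 9.3

With known observation variance, the Normal–Normal posterior has precision τ_n = τ₀ + n/σ² and mean μ_n = (τ₀μ₀ + (n/σ²)x̄)/τ_n.
Here τ₀ = 1/11.2 = 0.089286 and τ_data = 19/85.3 = 0.222743, so τ_n = 0.312029.
Rearranging for μ₀: μ₀ = (μ_n·τ_n − τ_data·x̄)/τ₀ = (4.9455·0.312029 − 0.222743·3.2) / 0.089286 = 0.830362/0.089286 ≈ 9.3.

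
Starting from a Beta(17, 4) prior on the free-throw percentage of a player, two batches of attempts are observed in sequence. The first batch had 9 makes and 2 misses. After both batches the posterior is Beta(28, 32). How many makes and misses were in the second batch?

2 makes and 26 misses

Sequential conjugate updates are equivalent to a single update on the pooled data, so total successes = posterior α − prior α and total failures = posterior β − prior β.
Total across both batches: 28−17=11 makes, 32−4=28 misses.
Subtract the first batch: 11−9=2 makes and 28−2=26 misses.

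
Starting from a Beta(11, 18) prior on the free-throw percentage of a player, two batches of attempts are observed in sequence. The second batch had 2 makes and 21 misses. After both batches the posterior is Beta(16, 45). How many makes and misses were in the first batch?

Sequential conjugate updates are equivalent to a single update on the pooled data, so total successes = posterior α − prior α and total failures = posterior β − prior β.
Total across both batches: 16−11=5 makes, 45−18=27 misses.
Subtract the second batch: 5−2=3 makes and 27−21=6 misses.

3 makes and 6 misses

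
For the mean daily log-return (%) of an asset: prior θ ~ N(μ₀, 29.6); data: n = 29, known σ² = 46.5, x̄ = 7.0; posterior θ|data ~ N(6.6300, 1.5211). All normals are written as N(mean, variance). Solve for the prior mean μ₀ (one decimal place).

μ₀ = -0.2

The posterior mean is a precision-weighted average: μ_n = (τ₀μ₀ + τ_data·x̄)/(τ₀+τ_data), with τ₀=1/σ₀² and τ_data=n/σ².
Here τ₀ = 1/29.6 = 0.033784 and τ_data = 29/46.5 = 0.623656, so τ_n = 0.657440.
Rearranging for μ₀: μ₀ = (μ_n·τ_n − τ_data·x̄)/τ₀ = (6.6300·0.657440 − 0.623656·7.0) / 0.033784 = -0.006765/0.033784 ≈ -0.2.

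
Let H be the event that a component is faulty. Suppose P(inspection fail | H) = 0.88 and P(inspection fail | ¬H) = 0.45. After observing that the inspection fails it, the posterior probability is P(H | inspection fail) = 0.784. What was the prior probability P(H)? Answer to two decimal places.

In odds form, posterior odds = prior odds × likelihood ratio, so prior odds = posterior odds ÷ LR.
Posterior odds = 0.784/(1−0.784) = 3.6296. LR = 0.88/0.45 = 1.9556.
Prior odds = 3.6296/1.9556 = 1.8560, so P(H) = 1.8560/(1+1.8560) ≈ 0.65.

P(H) = 0.65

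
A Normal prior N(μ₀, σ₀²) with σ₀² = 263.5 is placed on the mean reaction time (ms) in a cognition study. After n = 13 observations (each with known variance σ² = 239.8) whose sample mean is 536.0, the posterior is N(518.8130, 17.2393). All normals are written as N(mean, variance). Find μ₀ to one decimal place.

With known observation variance, the Normal–Normal posterior has precision τ_n = τ₀ + n/σ² and mean μ_n = (τ₀μ₀ + (n/σ²)x̄)/τ_n.
Here τ₀ = 1/263.5 = 0.003795 and τ_data = 13/239.8 = 0.054212, so τ_n = 0.058007.
Rearranging for μ₀: μ₀ = (μ_n·τ_n − τ_data·x̄)/τ₀ = (518.8130·0.058007 − 0.054212·536.0) / 0.003795 = 1.037154/0.003795 ≈ 273.3.

μ₀ = 273.3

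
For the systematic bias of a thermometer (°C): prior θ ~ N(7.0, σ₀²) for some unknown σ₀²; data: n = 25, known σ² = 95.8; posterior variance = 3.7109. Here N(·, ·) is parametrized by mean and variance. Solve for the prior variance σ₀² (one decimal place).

For the Normal–Normal model with known σ², precisions add: τ_n = τ₀ + n/σ².
So 1/σ₀² = 1/3.7109 − 25/95.8 = 0.269476 − 0.260960 = 0.008516.
Hence σ₀² = 1/0.008516 ≈ 117.4.

σ₀² = 117.4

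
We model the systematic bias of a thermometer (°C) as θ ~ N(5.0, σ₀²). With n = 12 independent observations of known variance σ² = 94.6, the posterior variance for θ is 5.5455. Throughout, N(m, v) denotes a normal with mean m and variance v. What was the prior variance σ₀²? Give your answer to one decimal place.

σ₀² = 18.7

For the Normal–Normal model with known σ², precisions add: τ_n = τ₀ + n/σ².
So 1/σ₀² = 1/5.5455 − 12/94.6 = 0.180326 − 0.126850 = 0.053476.
Hence σ₀² = 1/0.053476 ≈ 18.7.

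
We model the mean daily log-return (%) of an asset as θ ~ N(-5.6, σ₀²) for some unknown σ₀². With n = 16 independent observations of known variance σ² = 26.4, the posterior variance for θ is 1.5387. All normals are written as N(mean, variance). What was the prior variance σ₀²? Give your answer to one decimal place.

σ₀² = 22.8

Posterior precision equals prior precision plus data precision: 1/σ_n² = 1/σ₀² + n/σ².
So 1/σ₀² = 1/1.5387 − 16/26.4 = 0.649899 − 0.606061 = 0.043838.
Hence σ₀² = 1/0.043838 ≈ 22.8.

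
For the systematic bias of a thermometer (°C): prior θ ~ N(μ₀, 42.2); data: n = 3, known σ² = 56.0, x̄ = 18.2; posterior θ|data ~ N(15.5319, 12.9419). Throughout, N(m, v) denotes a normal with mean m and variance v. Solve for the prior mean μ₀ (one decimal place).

μ₀ = 9.5

The posterior mean is a precision-weighted average: μ_n = (τ₀μ₀ + τ_data·x̄)/(τ₀+τ_data), with τ₀=1/σ₀² and τ_data=n/σ².
Here τ₀ = 1/42.2 = 0.023697 and τ_data = 3/56.0 = 0.053571, so τ_n = 0.077268.
Rearranging for μ₀: μ₀ = (μ_n·τ_n − τ_data·x̄)/τ₀ = (15.5319·0.077268 − 0.053571·18.2) / 0.023697 = 0.225127/0.023697 ≈ 9.5.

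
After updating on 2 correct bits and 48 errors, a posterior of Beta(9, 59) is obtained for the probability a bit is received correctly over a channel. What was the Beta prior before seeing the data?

Beta(7, 11)

Beta is conjugate to the binomial likelihood: posterior = Beta(α+s, β+f).
Subtract the data counts: 9−2=7, 59−48=11.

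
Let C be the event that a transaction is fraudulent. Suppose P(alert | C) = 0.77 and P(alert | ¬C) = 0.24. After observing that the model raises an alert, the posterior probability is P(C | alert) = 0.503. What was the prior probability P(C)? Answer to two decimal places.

Bayes' rule in odds form gives O(C|E) = O(C)·[P(E|C)/P(E|¬C)], hence O(C) = O(C|E)/LR.
Posterior odds = 0.503/(1−0.503) = 1.0121. LR = 0.77/0.24 = 3.2083.
Prior odds = 1.0121/3.2083 = 0.3155, so P(C) = 0.3155/(1+0.3155) ≈ 0.24.

P(C) = 0.24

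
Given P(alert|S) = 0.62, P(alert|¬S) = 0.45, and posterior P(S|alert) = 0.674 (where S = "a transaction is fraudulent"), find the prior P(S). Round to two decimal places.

Bayes' rule in odds form gives O(S|E) = O(S)·[P(E|S)/P(E|¬S)], hence O(S) = O(S|E)/LR.
Posterior odds = 0.674/(1−0.674) = 2.0675. LR = 0.62/0.45 = 1.3778.
Prior odds = 2.0675/1.3778 = 1.5006, so P(S) = 1.5006/(1+1.5006) ≈ 0.60.

P(S) = 0.60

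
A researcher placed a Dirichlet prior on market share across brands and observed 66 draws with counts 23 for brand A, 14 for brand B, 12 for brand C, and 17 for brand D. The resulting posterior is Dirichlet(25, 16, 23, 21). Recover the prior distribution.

Dirichlet(2, 2, 11, 4)

For a Dirichlet(α) prior with multinomial counts c, the posterior is Dirichlet(α + c) componentwise.
Subtract each count from the matching posterior parameter: 25−23=2, 16−14=2, 23−12=11, 21−17=4.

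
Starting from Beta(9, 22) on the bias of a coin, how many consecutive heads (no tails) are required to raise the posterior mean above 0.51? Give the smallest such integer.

k = 14

After k heads and 0 tails the posterior is Beta(9+k, 22), with mean (9+k)/(9+22+k).
Set (9+k)/(31+k) > 0.51 and solve: k > (0.51·31 − 9)/(1 − 0.51) = 13.898.
The smallest integer exceeding 13.898 is 14.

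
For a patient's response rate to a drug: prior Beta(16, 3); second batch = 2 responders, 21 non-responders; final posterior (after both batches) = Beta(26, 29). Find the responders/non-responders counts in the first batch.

Because Beta–binomial updating is additive in the counts, the combined data contributed (α_post−α_prior, β_post−β_prior) successes and failures.
Total across both batches: 26−16=10 responders, 29−3=26 non-responders.
Subtract the second batch: 10−2=8 responders and 26−21=5 non-responders.

8 responders and 5 non-responders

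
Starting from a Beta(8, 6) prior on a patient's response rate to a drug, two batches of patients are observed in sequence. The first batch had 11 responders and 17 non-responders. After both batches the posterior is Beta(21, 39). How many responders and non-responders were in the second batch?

Sequential conjugate updates are equivalent to a single update on the pooled data, so total successes = posterior α − prior α and total failures = posterior β − prior β.
Total across both batches: 21−8=13 responders, 39−6=33 non-responders.
Subtract the first batch: 13−11=2 responders and 33−17=16 non-responders.

2 responders and 16 non-responders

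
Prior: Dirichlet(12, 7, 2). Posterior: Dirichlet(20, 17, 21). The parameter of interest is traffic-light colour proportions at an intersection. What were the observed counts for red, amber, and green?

For a Dirichlet(α) prior with multinomial counts c, the posterior is Dirichlet(α + c) componentwise.
Counts are posterior − prior componentwise: 20−12=8, 17−7=10, 21−2=19.

counts (8, 10, 19)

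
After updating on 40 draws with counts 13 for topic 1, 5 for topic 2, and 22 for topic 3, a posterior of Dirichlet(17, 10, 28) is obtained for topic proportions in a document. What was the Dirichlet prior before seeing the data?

Dirichlet(4, 5, 6)

For a Dirichlet(α) prior with multinomial counts c, the posterior is Dirichlet(α + c) componentwise.
Subtract each count from the matching posterior parameter: 17−13=4, 10−5=5, 28−22=6.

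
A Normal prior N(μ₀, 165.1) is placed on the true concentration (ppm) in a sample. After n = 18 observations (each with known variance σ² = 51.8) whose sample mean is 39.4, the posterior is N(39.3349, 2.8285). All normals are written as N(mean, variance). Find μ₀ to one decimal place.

μ₀ = 35.6

The posterior mean is a precision-weighted average: μ_n = (τ₀μ₀ + τ_data·x̄)/(τ₀+τ_data), with τ₀=1/σ₀² and τ_data=n/σ².
Here τ₀ = 1/165.1 = 0.006057 and τ_data = 18/51.8 = 0.347490, so τ_n = 0.353547.
Rearranging for μ₀: μ₀ = (μ_n·τ_n − τ_data·x̄)/τ₀ = (39.3349·0.353547 − 0.347490·39.4) / 0.006057 = 0.215630/0.006057 ≈ 35.6.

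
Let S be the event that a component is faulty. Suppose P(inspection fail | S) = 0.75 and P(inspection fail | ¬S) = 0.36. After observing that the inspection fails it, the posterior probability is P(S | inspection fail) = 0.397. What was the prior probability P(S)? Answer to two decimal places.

P(S) = 0.24

Bayes' rule in odds form gives O(S|E) = O(S)·[P(E|S)/P(E|¬S)], hence O(S) = O(S|E)/LR.
Posterior odds = 0.397/(1−0.397) = 0.6584. LR = 0.75/0.36 = 2.0833.
Prior odds = 0.6584/2.0833 = 0.3160, so P(S) = 0.3160/(1+0.3160) ≈ 0.24.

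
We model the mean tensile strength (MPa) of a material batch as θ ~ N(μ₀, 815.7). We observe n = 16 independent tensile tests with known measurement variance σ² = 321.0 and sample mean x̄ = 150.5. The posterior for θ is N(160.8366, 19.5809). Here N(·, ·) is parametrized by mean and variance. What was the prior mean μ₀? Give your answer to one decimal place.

With known observation variance, the Normal–Normal posterior has precision τ_n = τ₀ + n/σ² and mean μ_n = (τ₀μ₀ + (n/σ²)x̄)/τ_n.
Here τ₀ = 1/815.7 = 0.001226 and τ_data = 16/321.0 = 0.049844, so τ_n = 0.051070.
Rearranging for μ₀: μ₀ = (μ_n·τ_n − τ_data·x̄)/τ₀ = (160.8366·0.051070 − 0.049844·150.5) / 0.001226 = 0.712403/0.001226 ≈ 581.1.

μ₀ = 581.1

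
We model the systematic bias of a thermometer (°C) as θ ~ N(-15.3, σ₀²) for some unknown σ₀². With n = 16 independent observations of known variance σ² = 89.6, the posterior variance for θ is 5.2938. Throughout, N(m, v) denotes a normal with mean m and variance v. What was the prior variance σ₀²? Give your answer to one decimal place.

For the Normal–Normal model with known σ², precisions add: τ_n = τ₀ + n/σ².
So 1/σ₀² = 1/5.2938 − 16/89.6 = 0.188900 − 0.178571 = 0.010329.
Hence σ₀² = 1/0.010329 ≈ 96.8.

σ₀² = 96.8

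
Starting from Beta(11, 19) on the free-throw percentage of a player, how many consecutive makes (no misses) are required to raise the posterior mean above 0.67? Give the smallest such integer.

After k makes and 0 misses the posterior is Beta(11+k, 19), with mean (11+k)/(11+19+k).
Set (11+k)/(30+k) > 0.67 and solve: k > (0.67·30 − 11)/(1 − 0.67) = 27.576.
The smallest integer exceeding 27.576 is 28, and checking k=28: (39)/(58) = 0.6724 > 0.67.

k = 28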